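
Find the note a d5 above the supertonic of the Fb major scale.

The supertonic of Fb major is Gb.
A diminished fifth (6 semitones) above Gb lands on the letter D, giving Dbb.

Dbb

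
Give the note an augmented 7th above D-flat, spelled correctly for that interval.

C#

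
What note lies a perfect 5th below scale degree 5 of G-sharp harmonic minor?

Scale degree 5 of G# harmonic minor is D#.
A perfect fifth (7 semitones) below D# lands on the letter G, giving G#.

G#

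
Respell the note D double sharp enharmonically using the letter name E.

Plain E sits at the same pitch as D##, so on the letter E the same pitch needs a natural: E.

E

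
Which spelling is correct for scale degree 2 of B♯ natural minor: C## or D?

C##

Each scale degree takes a distinct letter name. Degree 2 of a scale on B must use the letter C.
C## and D are enharmonically the same pitch, but only C## uses the letter C, so it is the correct spelling here.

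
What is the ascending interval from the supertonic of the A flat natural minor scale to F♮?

perfect fifth

The supertonic of Ab natural minor is Bb.
Bb up to F: letters B→F make it a fifth; 7 semitones makes it perfect.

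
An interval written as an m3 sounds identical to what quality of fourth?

doubly diminished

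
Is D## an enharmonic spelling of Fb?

Yes

D## is pitch class 4; Fb is pitch class 4.
All spellings map to pitch class 4, so they are enharmonically equivalent.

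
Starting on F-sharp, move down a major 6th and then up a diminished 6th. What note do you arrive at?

A major sixth down from F# is A (letter A, 9 semitones down).
A diminished sixth up from A is Fb (letter F, 7 semitones up).

Fb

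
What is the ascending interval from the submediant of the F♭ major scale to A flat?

perfect fifth

The submediant of Fb major is Db.
Db up to Ab: letters D→A make it a fifth; 7 semitones makes it perfect.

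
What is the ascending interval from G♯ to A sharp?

Counting letters G–A gives a second.
G#→A# = 2 semitones, exactly the major second.

major second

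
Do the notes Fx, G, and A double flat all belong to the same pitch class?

Yes

F## is pitch class 7; G is pitch class 7; Abb is pitch class 7.
All spellings map to pitch class 7, so they are enharmonically equivalent.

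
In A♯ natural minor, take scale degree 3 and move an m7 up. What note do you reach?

B

Scale degree 3 of A# natural minor is C#.
A minor seventh (10 semitones) above C# lands on the letter B, giving B.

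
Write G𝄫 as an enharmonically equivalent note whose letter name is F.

Gbb is pitch class 5. The letter F alone is pitch class 5.
Pitch class 5 on F needs no accidental: F.

F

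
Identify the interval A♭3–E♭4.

perfect fifth

The letter names run A→E, a span of 4 letter steps, so the interval is some kind of fifth.
Ab to Eb is 7 semitones. A perfect fifth is 7, so 7 makes it perfect.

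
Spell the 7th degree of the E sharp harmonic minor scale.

Degree 7 takes the letter 6 steps above E, which is D.
In harmonic minor, degree 7 sits 11 semitones above the tonic. E# + 11 semitones is pitch class 4, spelled on D as D##.

D##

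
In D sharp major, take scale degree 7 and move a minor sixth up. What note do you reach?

Scale degree 7 of D# major is C##.
A minor sixth (8 semitones) above C## lands on the letter A, giving A#.

A#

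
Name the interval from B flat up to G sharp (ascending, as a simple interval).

The letter names run B→G, a span of 5 letter steps, so the interval is some kind of sixth.
Bb to G# is 10 semitones. A major sixth is 9, so 10 makes it augmented.

augmented sixth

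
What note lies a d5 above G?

Db

G up a perfect fifth is D, so the target letter is D.
From G, a diminished fifth is 6 semitones up: Db.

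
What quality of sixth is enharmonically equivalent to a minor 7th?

A minor seventh spans 10 semitones.
A sixth spanning 10 semitones is augmented (the major sixth is 9).

augmented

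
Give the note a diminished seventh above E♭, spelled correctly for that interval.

Dbb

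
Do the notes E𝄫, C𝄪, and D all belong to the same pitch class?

Yes

Ebb = pitch class 2 and C## = pitch class 2 and D = pitch class 2 — the same pitch class, so they are enharmonic equivalents.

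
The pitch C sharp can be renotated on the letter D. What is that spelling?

Db

C# is pitch class 1. The letter D alone is pitch class 2.
To reach pitch class 1 from D requires an offset of -1 semitone, i.e. flat: Db.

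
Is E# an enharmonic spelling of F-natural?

Yes

E# = pitch class 5 and F = pitch class 5 — the same pitch class, so they are enharmonic equivalents.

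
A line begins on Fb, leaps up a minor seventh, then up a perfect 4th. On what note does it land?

Abb

A minor seventh up from Fb is Ebb (letter E, 10 semitones up).
A perfect fourth up from Ebb is Abb (letter A, 5 semitones up).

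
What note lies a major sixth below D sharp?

D down a major sixth is F, so the target letter is F.
From D#, a major sixth is 9 semitones down: F#.

F#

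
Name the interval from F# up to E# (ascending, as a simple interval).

major seventh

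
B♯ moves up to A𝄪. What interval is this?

major seventh

Counting letters B–C–D–E–F–G–A gives a seventh.
B#→A## = 11 semitones, exactly the major seventh.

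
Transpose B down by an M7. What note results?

B down a major seventh is C, so the target letter is C.
From B, a major seventh is 11 semitones down: C.

C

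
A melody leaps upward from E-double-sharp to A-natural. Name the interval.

Counting letters E–F–G–A gives a fourth.
E##→A = 3 semitones, 2 narrower than the perfect fourth (5), so doubly diminished.

doubly diminished fourth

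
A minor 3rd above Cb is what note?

A third above C lands on the letter E.
A minor third spans 3 semitones, so Cb moves to pitch class 2. On the letter E that is Ebb.

Ebb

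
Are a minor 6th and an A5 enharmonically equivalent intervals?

A minor sixth spans 8 semitones; an augmented fifth spans 8.
They are enharmonically equivalent.

Yes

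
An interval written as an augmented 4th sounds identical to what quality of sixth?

An augmented fourth spans 6 semitones.
A sixth spanning 6 semitones is doubly diminished (the major sixth is 9).

doubly diminished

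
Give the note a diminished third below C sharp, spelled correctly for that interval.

C down a major third is Ab, so the target letter is A.
From C#, a diminished third is 2 semitones down: A##.

A##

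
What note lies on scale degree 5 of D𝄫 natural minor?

Abb

Degree 5 takes the letter 4 steps above D, which is A.
In natural minor, degree 5 sits 7 semitones above the tonic. Dbb + 7 semitones is pitch class 7, spelled on A as Abb.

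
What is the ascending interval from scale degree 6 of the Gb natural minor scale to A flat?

augmented fourth

Scale degree 6 of Gb natural minor is Ebb.
Ebb up to Ab: letters E→A make it a fourth; 6 semitones makes it augmented.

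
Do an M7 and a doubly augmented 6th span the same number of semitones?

A major seventh spans 11 semitones; a doubly augmented sixth spans 11.
They are enharmonically equivalent.

Yes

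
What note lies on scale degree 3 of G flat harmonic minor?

Degree 3 takes the letter 2 steps above G, which is B.
In harmonic minor, degree 3 sits 3 semitones above the tonic. Gb + 3 semitones is pitch class 9, spelled on B as Bbb.

Bbb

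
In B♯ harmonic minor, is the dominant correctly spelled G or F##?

F##

Each scale degree takes a distinct letter name. Degree 5 of a scale on B must use the letter F.
F## and G are enharmonically the same pitch, but only F## uses the letter F, so it is the correct spelling here.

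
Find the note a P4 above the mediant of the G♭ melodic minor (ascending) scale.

The mediant of Gb melodic minor (ascending) is Bbb.
A perfect fourth (5 semitones) above Bbb lands on the letter E, giving Ebb.

Ebb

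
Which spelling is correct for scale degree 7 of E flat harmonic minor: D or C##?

D

Each scale degree takes a distinct letter name. Degree 7 of a scale on E must use the letter D.
D and C## are enharmonically the same pitch, but only D uses the letter D, so it is the correct spelling here.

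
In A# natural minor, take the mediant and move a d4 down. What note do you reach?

G##

The mediant of A# natural minor is C#.
A diminished fourth (4 semitones) below C# lands on the letter G, giving G##.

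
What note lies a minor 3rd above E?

G

A third above E lands on the letter G.
A minor third spans 3 semitones, so E moves to pitch class 7. On the letter G that is G.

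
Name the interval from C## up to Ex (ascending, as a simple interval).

major third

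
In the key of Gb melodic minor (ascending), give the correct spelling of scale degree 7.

F

The Gb melodic minor (ascending) scale runs Gb Ab Bbb Cb Db Eb F.
Degree 7 is F.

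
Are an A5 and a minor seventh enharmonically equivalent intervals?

No

An augmented fifth spans 8 semitones; a minor seventh spans 10.
The spans differ, so they are not enharmonic equivalents.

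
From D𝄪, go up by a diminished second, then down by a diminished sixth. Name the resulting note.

G##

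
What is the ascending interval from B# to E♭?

doubly diminished fourth

Counting letters B–C–D–E gives a fourth.
B#→Eb = 3 semitones, 2 narrower than the perfect fourth (5), so doubly diminished.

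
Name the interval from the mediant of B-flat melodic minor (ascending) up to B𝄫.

The mediant of Bb melodic minor (ascending) is Db.
Db up to Bbb: letters D→B make it a sixth; 8 semitones makes it minor.

minor sixth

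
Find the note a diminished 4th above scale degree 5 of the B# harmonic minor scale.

B

Scale degree 5 of B# harmonic minor is F##.
A diminished fourth (4 semitones) above F## lands on the letter B, giving B.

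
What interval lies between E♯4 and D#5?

Counting letters E–F–G–A–B–C–D gives a seventh.
E#→D# = 10 semitones, 1 narrower than the major seventh (11), so minor.

minor seventh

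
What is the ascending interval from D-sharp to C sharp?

minor seventh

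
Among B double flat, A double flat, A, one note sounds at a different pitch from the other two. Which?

In 12-tone equal temperament, enharmonic equivalents share a pitch class. Bbb is pitch class 9; Abb is pitch class 7; A is pitch class 9.
Bbb and A share pitch class 9, while Abb is pitch class 7.

Abb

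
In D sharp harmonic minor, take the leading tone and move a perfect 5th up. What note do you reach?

The leading tone of D# harmonic minor is C##.
A perfect fifth (7 semitones) above C## lands on the letter G, giving G##.

G##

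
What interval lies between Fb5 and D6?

Counting letters F–G–A–B–C–D gives a sixth.
Fb→D = 10 semitones, 1 wider than the major sixth (9), so augmented.

augmented sixth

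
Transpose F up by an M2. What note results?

G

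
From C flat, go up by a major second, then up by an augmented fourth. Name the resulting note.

G

A major second up from Cb is Db (letter D, 2 semitones up).
An augmented fourth up from Db is G (letter G, 6 semitones up).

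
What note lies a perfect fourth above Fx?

F up a perfect fourth is Bb, so the target letter is B.
From F##, a perfect fourth is 5 semitones up: B#.

B#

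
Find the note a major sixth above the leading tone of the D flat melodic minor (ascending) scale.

A

The leading tone of Db melodic minor (ascending) is C.
A major sixth (9 semitones) above C lands on the letter A, giving A.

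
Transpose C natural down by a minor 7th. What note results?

A seventh below C lands on the letter D.
A minor seventh spans 10 semitones, so C moves to pitch class 2. On the letter D that is D.

D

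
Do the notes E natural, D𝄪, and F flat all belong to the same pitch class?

Yes

E is pitch class 4; D## is pitch class 4; Fb is pitch class 4.
All spellings map to pitch class 4, so they are enharmonically equivalent.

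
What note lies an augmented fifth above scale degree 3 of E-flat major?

D#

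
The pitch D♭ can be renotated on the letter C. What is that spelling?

Plain C sits 1 semitone below Db, so on the letter C the same pitch needs a sharp: C#.

C#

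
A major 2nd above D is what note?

A second above D lands on the letter E.
A major second spans 2 semitones, so D moves to pitch class 4. On the letter E that is E.

E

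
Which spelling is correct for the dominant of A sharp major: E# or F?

Each scale degree takes a distinct letter name. Degree 5 of a scale on A must use the letter E.
E# and F are enharmonically the same pitch, but only E# uses the letter E, so it is the correct spelling here.

E#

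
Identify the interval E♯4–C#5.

The letter names run E→C, a span of 5 letter steps, so the interval is some kind of sixth.
E# to C# is 8 semitones. A major sixth is 9, so 8 makes it minor.

minor sixth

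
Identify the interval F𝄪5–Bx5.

The letter names run F→B, a span of 3 letter steps, so the interval is some kind of fourth.
F## to B## is 6 semitones. A perfect fourth is 5, so 6 makes it augmented.

augmented fourth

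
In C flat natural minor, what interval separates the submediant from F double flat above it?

minor sixth

The submediant of Cb natural minor is Abb.
Abb up to Fbb: letters A→F make it a sixth; 8 semitones makes it minor.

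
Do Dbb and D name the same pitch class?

No

Dbb is pitch class 0; D is pitch class 2.
The pitch classes differ (0 vs. 2), so they are not enharmonic equivalents.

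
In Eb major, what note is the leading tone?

The Eb major scale runs Eb F G Ab Bb C D.
Degree 7 is D.

D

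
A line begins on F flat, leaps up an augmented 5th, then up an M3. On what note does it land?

An augmented fifth up from Fb is C (letter C, 8 semitones up).
A major third up from C is E (letter E, 4 semitones up).

E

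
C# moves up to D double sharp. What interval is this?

The letter names run C→D, a span of 1 letter step, so the interval is some kind of second.
C# to D## is 3 semitones. A major second is 2, so 3 makes it augmented.

augmented second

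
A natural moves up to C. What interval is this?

The letter names run A→C, a span of 2 letter steps, so the interval is some kind of third.
A to C is 3 semitones. A major third is 4, so 3 makes it minor.

minor third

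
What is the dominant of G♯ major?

The G# major scale runs G# A# B# C# D# E# F##.
Degree 5 is D#.

D#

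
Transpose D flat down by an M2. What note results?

A second below D lands on the letter C.
A major second spans 2 semitones, so Db moves to pitch class 11. On the letter C that is Cb.

Cb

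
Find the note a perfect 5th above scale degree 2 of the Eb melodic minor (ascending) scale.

C

Scale degree 2 of Eb melodic minor (ascending) is F.
A perfect fifth (7 semitones) above F lands on the letter C, giving C.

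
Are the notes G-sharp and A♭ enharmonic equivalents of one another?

Yes

G# = pitch class 8 and Ab = pitch class 8 — the same pitch class, so they are enharmonic equivalents.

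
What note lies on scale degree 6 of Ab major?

Degree 6 takes the letter 5 steps above A, which is F.
In major, degree 6 sits 9 semitones above the tonic. Ab + 9 semitones is pitch class 5, spelled on F as F.

F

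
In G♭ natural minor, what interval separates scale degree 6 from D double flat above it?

minor seventh

Scale degree 6 of Gb natural minor is Ebb.
Ebb up to Dbb: letters E→D make it a seventh; 10 semitones makes it minor.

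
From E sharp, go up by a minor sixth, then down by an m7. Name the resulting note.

D#

A minor sixth up from E# is C# (letter C, 8 semitones up).
A minor seventh down from C# is D# (letter D, 10 semitones down).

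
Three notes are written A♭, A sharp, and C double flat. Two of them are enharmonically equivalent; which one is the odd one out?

In 12-tone equal temperament, enharmonic equivalents share a pitch class. Ab is pitch class 8; A# is pitch class 10; Cbb is pitch class 10.
A# and Cbb share pitch class 10, while Ab is pitch class 8.

Ab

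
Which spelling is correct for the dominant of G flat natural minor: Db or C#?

Db

Each scale degree takes a distinct letter name. Degree 5 of a scale on G must use the letter D.
Db and C# are enharmonically the same pitch, but only Db uses the letter D, so it is the correct spelling here.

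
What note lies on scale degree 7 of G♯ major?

Degree 7 takes the letter 6 steps above G, which is F.
In major, degree 7 sits 11 semitones above the tonic. G# + 11 semitones is pitch class 7, spelled on F as F##.

F##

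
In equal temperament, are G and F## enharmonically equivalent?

G = pitch class 7 and F## = pitch class 7 — the same pitch class, so they are enharmonic equivalents.

Yes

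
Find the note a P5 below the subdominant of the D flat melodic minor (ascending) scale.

The subdominant of Db melodic minor (ascending) is Gb.
A perfect fifth (7 semitones) below Gb lands on the letter C, giving Cb.

Cb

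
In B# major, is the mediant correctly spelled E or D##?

Each scale degree takes a distinct letter name. Degree 3 of a scale on B must use the letter D.
D## and E are enharmonically the same pitch, but only D## uses the letter D, so it is the correct spelling here.

D##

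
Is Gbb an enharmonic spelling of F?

Yes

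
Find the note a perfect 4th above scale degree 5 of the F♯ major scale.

F#

Scale degree 5 of F# major is C#.
A perfect fourth (5 semitones) above C# lands on the letter F, giving F#.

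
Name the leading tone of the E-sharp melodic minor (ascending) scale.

D##

Degree 7 takes the letter 6 steps above E, which is D.
In melodic minor (ascending), degree 7 sits 11 semitones above the tonic. E# + 11 semitones is pitch class 4, spelled on D as D##.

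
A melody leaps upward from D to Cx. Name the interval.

augmented seventh

The letter names run D→C, a span of 6 letter steps, so the interval is some kind of seventh.
D to C## is 12 semitones. A major seventh is 11, so 12 makes it augmented.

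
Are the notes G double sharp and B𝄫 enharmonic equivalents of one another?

G## = pitch class 9 and Bbb = pitch class 9 — the same pitch class, so they are enharmonic equivalents.

Yes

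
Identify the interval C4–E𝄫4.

The letter names run C→E, a span of 2 letter steps, so the interval is some kind of third.
C to Ebb is 2 semitones. A major third is 4, so 2 makes it diminished.

diminished third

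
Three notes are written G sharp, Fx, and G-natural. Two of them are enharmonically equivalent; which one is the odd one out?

In 12-tone equal temperament, enharmonic equivalents share a pitch class. G# is pitch class 8; F## is pitch class 7; G is pitch class 7.
F## and G share pitch class 7, while G# is pitch class 8.

G#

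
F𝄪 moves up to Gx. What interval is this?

major second

Counting letters F–G gives a second.
F##→G## = 2 semitones, exactly the major second.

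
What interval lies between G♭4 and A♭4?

Counting letters G–A gives a second.
Gb→Ab = 2 semitones, exactly the major second.

major second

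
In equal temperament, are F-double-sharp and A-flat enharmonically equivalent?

No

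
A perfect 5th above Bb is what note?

F

B up a perfect fifth is F#, so the target letter is F.
From Bb, a perfect fifth is 7 semitones up: F.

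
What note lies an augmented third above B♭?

A third above B lands on the letter D.
An augmented third spans 5 semitones, so Bb moves to pitch class 3. On the letter D that is D#.

D#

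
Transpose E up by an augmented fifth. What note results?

A fifth above E lands on the letter B.
An augmented fifth spans 8 semitones, so E moves to pitch class 0. On the letter B that is B#.

B#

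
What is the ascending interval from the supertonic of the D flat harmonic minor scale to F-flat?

The supertonic of Db harmonic minor is Eb.
Eb up to Fb: letters E→F make it a second; 1 semitone makes it minor.

minor second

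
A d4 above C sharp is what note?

A fourth above C lands on the letter F.
A diminished fourth spans 4 semitones, so C# moves to pitch class 5. On the letter F that is F.

F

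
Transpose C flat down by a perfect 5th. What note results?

Fb

A fifth below C lands on the letter F.
A perfect fifth spans 7 semitones, so Cb moves to pitch class 4. On the letter F that is Fb.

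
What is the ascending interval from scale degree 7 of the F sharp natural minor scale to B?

perfect fifth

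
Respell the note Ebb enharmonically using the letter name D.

Plain D sits at the same pitch as Ebb, so on the letter D the same pitch needs a natural: D.

D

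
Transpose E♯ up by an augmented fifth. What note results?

B##

E up a perfect fifth is B, so the target letter is B.
From E#, an augmented fifth is 8 semitones up: B##.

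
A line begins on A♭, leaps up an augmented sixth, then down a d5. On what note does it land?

B#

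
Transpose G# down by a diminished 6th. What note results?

B##

A sixth below G lands on the letter B.
A diminished sixth spans 7 semitones, so G# moves to pitch class 1. On the letter B that is B##.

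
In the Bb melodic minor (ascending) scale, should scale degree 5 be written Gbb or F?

F

Each scale degree takes a distinct letter name. Degree 5 of a scale on B must use the letter F.
F and Gbb are enharmonically the same pitch, but only F uses the letter F, so it is the correct spelling here.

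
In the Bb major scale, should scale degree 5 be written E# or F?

F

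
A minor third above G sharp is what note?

A third above G lands on the letter B.
A minor third spans 3 semitones, so G# moves to pitch class 11. On the letter B that is B.

B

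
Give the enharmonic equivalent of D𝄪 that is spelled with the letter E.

E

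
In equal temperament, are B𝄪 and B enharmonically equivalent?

No

Two spellings are enharmonically equivalent only if they share a pitch class.
Here B## → 1, B → 11; 1 ≠ 11, so they are not.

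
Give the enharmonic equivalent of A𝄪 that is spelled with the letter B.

A## is pitch class 11. The letter B alone is pitch class 11.
Pitch class 11 on B needs no accidental: B.

B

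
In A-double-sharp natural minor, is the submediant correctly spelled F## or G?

Each scale degree takes a distinct letter name. Degree 6 of a scale on A must use the letter F.
F## and G are enharmonically the same pitch, but only F## uses the letter F, so it is the correct spelling here.

F##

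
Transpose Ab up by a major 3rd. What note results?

C

A third above A lands on the letter C.
A major third spans 4 semitones, so Ab moves to pitch class 0. On the letter C that is C.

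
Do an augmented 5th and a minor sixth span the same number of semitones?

An augmented fifth spans 8 semitones; a minor sixth spans 8.
They are enharmonically equivalent.

Yes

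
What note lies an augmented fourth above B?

A fourth above B lands on the letter E.
An augmented fourth spans 6 semitones, so B moves to pitch class 5. On the letter E that is E#.

E#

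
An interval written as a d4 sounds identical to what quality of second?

doubly augmented

A diminished fourth spans 4 semitones.
A second spanning 4 semitones is doubly augmented (the major second is 2).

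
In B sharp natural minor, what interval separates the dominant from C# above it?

The dominant of B# natural minor is F##.
F## up to C#: letters F→C make it a fifth; 6 semitones makes it diminished.

diminished fifth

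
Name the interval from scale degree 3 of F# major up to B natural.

Scale degree 3 of F# major is A#.
A# up to B: letters A→B make it a second; 1 semitone makes it minor.

minor second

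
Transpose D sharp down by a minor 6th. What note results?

D down a major sixth is F, so the target letter is F.
From D#, a minor sixth is 8 semitones down: F##.

F##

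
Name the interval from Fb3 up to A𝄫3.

The letter names run F→A, a span of 2 letter steps, so the interval is some kind of third.
Fb to Abb is 3 semitones. A major third is 4, so 3 makes it minor.

minor third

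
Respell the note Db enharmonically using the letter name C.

Db is pitch class 1. The letter C alone is pitch class 0.
To reach pitch class 1 from C requires an offset of +1 semitone, i.e. sharp: C#.

C#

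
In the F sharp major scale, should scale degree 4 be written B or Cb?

B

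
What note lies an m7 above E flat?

Db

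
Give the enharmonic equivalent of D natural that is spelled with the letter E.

Ebb

Plain E sits 2 semitones above D, so on the letter E the same pitch needs a double flat: Ebb.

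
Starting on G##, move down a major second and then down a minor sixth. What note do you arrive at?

A##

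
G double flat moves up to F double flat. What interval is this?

minor seventh

Counting letters G–A–B–C–D–E–F gives a seventh.
Gbb→Fbb = 10 semitones, 1 narrower than the major seventh (11), so minor.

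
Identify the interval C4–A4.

major sixth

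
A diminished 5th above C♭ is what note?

C up a perfect fifth is G, so the target letter is G.
From Cb, a diminished fifth is 6 semitones up: Gbb.

Gbb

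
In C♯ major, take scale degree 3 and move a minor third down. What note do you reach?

C##

Scale degree 3 of C# major is E#.
A minor third (3 semitones) below E# lands on the letter C, giving C##.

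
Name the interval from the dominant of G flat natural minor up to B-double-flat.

minor sixth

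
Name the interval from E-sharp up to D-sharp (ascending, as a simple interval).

minor seventh

Counting letters E–F–G–A–B–C–D gives a seventh.
E#→D# = 10 semitones, 1 narrower than the major seventh (11), so minor.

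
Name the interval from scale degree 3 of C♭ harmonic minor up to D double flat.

Scale degree 3 of Cb harmonic minor is Ebb.
Ebb up to Dbb: letters E→D make it a seventh; 10 semitones makes it minor.

minor seventh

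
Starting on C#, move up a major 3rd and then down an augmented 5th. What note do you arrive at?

A

A major third up from C# is E# (letter E, 4 semitones up).
An augmented fifth down from E# is A (letter A, 8 semitones down).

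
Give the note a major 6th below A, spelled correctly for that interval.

A sixth below A lands on the letter C.
A major sixth spans 9 semitones, so A moves to pitch class 0. On the letter C that is C.

C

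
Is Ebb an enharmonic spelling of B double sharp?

Ebb is pitch class 2; B## is pitch class 1.
The pitch classes differ (2 vs. 1), so they are not enharmonic equivalents.

No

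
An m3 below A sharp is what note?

F##

A third below A lands on the letter F.
A minor third spans 3 semitones, so A# moves to pitch class 7. On the letter F that is F##.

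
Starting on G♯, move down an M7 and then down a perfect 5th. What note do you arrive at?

A major seventh down from G# is A (letter A, 11 semitones down).
A perfect fifth down from A is D (letter D, 7 semitones down).

D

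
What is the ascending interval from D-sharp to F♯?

Counting letters D–E–F gives a third.
D#→F# = 3 semitones, 1 narrower than the major third (4), so minor.

minor third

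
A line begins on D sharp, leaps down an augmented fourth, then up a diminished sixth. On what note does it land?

An augmented fourth down from D# is A (letter A, 6 semitones down).
A diminished sixth up from A is Fb (letter F, 7 semitones up).

Fb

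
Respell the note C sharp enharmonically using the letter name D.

Db

Plain D sits 1 semitone above C#, so on the letter D the same pitch needs a flat: Db.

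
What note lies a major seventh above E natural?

A seventh above E lands on the letter D.
A major seventh spans 11 semitones, so E moves to pitch class 3. On the letter D that is D#.

D#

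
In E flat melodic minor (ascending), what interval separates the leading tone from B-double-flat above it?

The leading tone of Eb melodic minor (ascending) is D.
D up to Bbb: letters D→B make it a sixth; 7 semitones makes it diminished.

diminished sixth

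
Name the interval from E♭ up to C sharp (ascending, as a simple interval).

augmented sixth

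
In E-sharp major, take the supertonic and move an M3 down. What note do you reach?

The supertonic of E# major is F##.
A major third (4 semitones) below F## lands on the letter D, giving D#.

D#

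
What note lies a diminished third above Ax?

A third above A lands on the letter C.
A diminished third spans 2 semitones, so A## moves to pitch class 1. On the letter C that is C#.

C#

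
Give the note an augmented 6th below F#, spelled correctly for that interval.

Ab

F down a major sixth is Ab, so the target letter is A.
From F#, an augmented sixth is 10 semitones down: Ab.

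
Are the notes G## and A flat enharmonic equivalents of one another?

No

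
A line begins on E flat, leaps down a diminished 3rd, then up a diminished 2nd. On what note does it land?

Db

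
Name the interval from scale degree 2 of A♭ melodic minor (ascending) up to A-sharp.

Scale degree 2 of Ab melodic minor (ascending) is Bb.
Bb up to A#: letters B→A make it a seventh; 12 semitones makes it augmented.

augmented seventh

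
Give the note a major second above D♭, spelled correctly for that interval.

D up a major second is E, so the target letter is E.
From Db, a major second is 2 semitones up: Eb.

Eb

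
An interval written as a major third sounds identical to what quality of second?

A major third spans 4 semitones.
A second spanning 4 semitones is doubly augmented (the major second is 2).

doubly augmented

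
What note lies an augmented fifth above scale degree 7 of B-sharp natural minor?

Scale degree 7 of B# natural minor is A#.
An augmented fifth (8 semitones) above A# lands on the letter E, giving E##.

E##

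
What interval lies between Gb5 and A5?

Counting letters G–A gives a second.
Gb→A = 3 semitones, 1 wider than the major second (2), so augmented.

augmented second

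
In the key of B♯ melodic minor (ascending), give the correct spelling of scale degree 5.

Degree 5 takes the letter 4 steps above B, which is F.
In melodic minor (ascending), degree 5 sits 7 semitones above the tonic. B# + 7 semitones is pitch class 7, spelled on F as F##.

F##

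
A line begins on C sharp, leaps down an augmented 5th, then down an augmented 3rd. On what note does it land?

An augmented fifth down from C# is F (letter F, 8 semitones down).
An augmented third down from F is Dbb (letter D, 5 semitones down).

Dbb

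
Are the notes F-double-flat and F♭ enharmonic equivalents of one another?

No

Fbb is pitch class 3; Fb is pitch class 4.
The pitch classes differ (3 vs. 4), so they are not enharmonic equivalents.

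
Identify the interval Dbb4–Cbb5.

minor seventh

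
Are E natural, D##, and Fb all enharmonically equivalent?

E is pitch class 4; D## is pitch class 4; Fb is pitch class 4.
All spellings map to pitch class 4, so they are enharmonically equivalent.

Yes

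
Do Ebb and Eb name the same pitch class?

No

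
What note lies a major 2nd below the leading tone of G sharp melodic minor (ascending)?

The leading tone of G# melodic minor (ascending) is F##.
A major second (2 semitones) below F## lands on the letter E, giving E#.

E#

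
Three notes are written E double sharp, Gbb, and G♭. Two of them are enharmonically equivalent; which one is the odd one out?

Gbb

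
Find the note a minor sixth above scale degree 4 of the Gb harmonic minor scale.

Abb

Scale degree 4 of Gb harmonic minor is Cb.
A minor sixth (8 semitones) above Cb lands on the letter A, giving Abb.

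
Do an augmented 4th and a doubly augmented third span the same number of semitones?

An augmented fourth spans 6 semitones; a doubly augmented third spans 6.
They are enharmonically equivalent.

Yes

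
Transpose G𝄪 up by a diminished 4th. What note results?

C#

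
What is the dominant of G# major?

D#

The G# major scale runs G# A# B# C# D# E# F##.
Degree 5 is D#.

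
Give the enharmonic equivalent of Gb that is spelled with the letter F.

Plain F sits 1 semitone below Gb, so on the letter F the same pitch needs a sharp: F#.

F#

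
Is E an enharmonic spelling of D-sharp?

No

E is pitch class 4; D# is pitch class 3.
The pitch classes differ (4 vs. 3), so they are not enharmonic equivalents.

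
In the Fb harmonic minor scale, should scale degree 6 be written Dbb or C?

Dbb

Each scale degree takes a distinct letter name. Degree 6 of a scale on F must use the letter D.
Dbb and C are enharmonically the same pitch, but only Dbb uses the letter D, so it is the correct spelling here.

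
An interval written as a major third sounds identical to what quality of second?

A major third spans 4 semitones.
A second spanning 4 semitones is doubly augmented (the major second is 2).

doubly augmented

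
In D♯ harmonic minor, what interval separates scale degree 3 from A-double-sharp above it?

augmented third

Scale degree 3 of D# harmonic minor is F#.
F# up to A##: letters F→A make it a third; 5 semitones makes it augmented.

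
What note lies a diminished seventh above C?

Bbb

C up a major seventh is B, so the target letter is B.
From C, a diminished seventh is 9 semitones up: Bbb.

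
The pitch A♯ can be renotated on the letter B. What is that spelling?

A# is pitch class 10. The letter B alone is pitch class 11.
To reach pitch class 10 from B requires an offset of -1 semitone, i.e. flat: Bb.

Bb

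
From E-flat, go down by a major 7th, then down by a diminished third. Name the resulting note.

D

A major seventh down from Eb is Fb (letter F, 11 semitones down).
A diminished third down from Fb is D (letter D, 2 semitones down).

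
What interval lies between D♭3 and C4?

major seventh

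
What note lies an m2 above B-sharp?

C#

A second above B lands on the letter C.
A minor second spans 1 semitone, so B# moves to pitch class 1. On the letter C that is C#.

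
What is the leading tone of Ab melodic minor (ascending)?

G

Degree 7 takes the letter 6 steps above A, which is G.
In melodic minor (ascending), degree 7 sits 11 semitones above the tonic. Ab + 11 semitones is pitch class 7, spelled on G as G.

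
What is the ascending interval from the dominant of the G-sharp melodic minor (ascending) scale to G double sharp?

augmented fourth

The dominant of G# melodic minor (ascending) is D#.
D# up to G##: letters D→G make it a fourth; 6 semitones makes it augmented.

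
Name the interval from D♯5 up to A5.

diminished fifth

The letter names run D→A, a span of 4 letter steps, so the interval is some kind of fifth.
D# to A is 6 semitones. A perfect fifth is 7, so 6 makes it diminished.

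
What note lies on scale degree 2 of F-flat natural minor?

Degree 2 takes the letter 1 step above F, which is G.
In natural minor, degree 2 sits 2 semitones above the tonic. Fb + 2 semitones is pitch class 6, spelled on G as Gb.

Gb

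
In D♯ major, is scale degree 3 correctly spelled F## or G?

Each scale degree takes a distinct letter name. Degree 3 of a scale on D must use the letter F.
F## and G are enharmonically the same pitch, but only F## uses the letter F, so it is the correct spelling here.

F##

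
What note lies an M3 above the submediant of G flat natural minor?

The submediant of Gb natural minor is Ebb.
A major third (4 semitones) above Ebb lands on the letter G, giving Gb.

Gb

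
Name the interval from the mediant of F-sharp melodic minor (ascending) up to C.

The mediant of F# melodic minor (ascending) is A.
A up to C: letters A→C make it a third; 3 semitones makes it minor.

minor third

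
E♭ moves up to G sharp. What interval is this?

The letter names run E→G, a span of 2 letter steps, so the interval is some kind of third.
Eb to G# is 5 semitones. A major third is 4, so 5 makes it augmented.

augmented third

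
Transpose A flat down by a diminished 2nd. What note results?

A down a major second is G, so the target letter is G.
From Ab, a diminished second is 0 semitones down: G#.

G#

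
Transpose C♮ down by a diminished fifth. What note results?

C down a perfect fifth is F, so the target letter is F.
From C, a diminished fifth is 6 semitones down: F#.

F#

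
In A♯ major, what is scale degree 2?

The A# major scale runs A# B# C## D# E# F## G##.
Degree 2 is B#.

B#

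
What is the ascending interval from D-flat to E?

The letter names run D→E, a span of 1 letter step, so the interval is some kind of second.
Db to E is 3 semitones. A major second is 2, so 3 makes it augmented.

augmented second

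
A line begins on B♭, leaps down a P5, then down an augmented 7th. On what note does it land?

Fbb

A perfect fifth down from Bb is Eb (letter E, 7 semitones down).
An augmented seventh down from Eb is Fbb (letter F, 12 semitones down).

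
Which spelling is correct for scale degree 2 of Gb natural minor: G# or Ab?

Ab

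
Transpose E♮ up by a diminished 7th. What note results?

Db

A seventh above E lands on the letter D.
A diminished seventh spans 9 semitones, so E moves to pitch class 1. On the letter D that is Db.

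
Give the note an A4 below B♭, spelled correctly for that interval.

Fb

A fourth below B lands on the letter F.
An augmented fourth spans 6 semitones, so Bb moves to pitch class 4. On the letter F that is Fb.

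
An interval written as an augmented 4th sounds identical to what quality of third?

doubly augmented

An augmented fourth spans 6 semitones.
A third spanning 6 semitones is doubly augmented (the major third is 4).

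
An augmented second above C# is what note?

C up a major second is D, so the target letter is D.
From C#, an augmented second is 3 semitones up: D##.

D##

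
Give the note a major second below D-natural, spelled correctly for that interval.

A second below D lands on the letter C.
A major second spans 2 semitones, so D moves to pitch class 0. On the letter C that is C.

C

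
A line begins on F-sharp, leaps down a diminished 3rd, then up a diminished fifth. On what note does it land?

A diminished third down from F# is D## (letter D, 2 semitones down).
A diminished fifth up from D## is A# (letter A, 6 semitones up).

A#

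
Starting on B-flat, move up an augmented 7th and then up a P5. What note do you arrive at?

E#

An augmented seventh up from Bb is A# (letter A, 12 semitones up).
A perfect fifth up from A# is E# (letter E, 7 semitones up).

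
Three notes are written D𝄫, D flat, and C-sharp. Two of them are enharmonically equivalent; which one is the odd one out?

In 12-tone equal temperament, enharmonic equivalents share a pitch class. Dbb is pitch class 0; Db is pitch class 1; C# is pitch class 1.
Db and C# share pitch class 1, while Dbb is pitch class 0.

Dbb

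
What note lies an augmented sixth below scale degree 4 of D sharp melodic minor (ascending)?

Scale degree 4 of D# melodic minor (ascending) is G#.
An augmented sixth (10 semitones) below G# lands on the letter B, giving Bb.

Bb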